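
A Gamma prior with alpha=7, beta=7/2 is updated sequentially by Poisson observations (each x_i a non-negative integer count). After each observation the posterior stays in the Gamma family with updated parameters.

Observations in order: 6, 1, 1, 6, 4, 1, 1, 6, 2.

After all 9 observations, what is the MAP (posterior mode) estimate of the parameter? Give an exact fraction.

obs 1: x=6 → posterior Gamma(13, 9/2)
obs 2: x=1 → posterior Gamma(14, 11/2)
obs 3: x=1 → posterior Gamma(15, 13/2)
obs 4: x=6 → posterior Gamma(21, 15/2)
obs 5: x=4 → posterior Gamma(25, 17/2)
obs 6: x=1 → posterior Gamma(26, 19/2)
obs 7: x=1 → posterior Gamma(27, 21/2)
obs 8: x=6 → posterior Gamma(33, 23/2)
obs 9: x=2 → posterior Gamma(35, 25/2)

68/25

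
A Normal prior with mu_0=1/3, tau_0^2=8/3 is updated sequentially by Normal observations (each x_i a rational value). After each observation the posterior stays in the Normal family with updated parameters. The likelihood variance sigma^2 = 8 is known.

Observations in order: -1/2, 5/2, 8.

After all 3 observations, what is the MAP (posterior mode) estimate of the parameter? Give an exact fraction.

11/6

obs 1: x=-1/2 → posterior Normal(1/8, 2)
obs 2: x=5/2 → posterior Normal(3/5, 8/5)
obs 3: x=8 → posterior Normal(11/6, 4/3)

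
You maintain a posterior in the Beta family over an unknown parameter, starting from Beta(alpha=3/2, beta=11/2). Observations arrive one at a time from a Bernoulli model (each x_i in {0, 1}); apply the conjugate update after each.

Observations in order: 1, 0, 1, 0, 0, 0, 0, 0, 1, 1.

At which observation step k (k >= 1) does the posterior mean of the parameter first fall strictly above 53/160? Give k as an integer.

obs 1: x=1 → posterior Beta(5/2, 11/2)
obs 2: x=0 → posterior Beta(5/2, 13/2)
obs 3: x=1 → posterior Beta(7/2, 13/2)
obs 4: x=0 → posterior Beta(7/2, 15/2)
obs 5: x=0 → posterior Beta(7/2, 17/2)
obs 6: x=0 → posterior Beta(7/2, 19/2)
obs 7: x=0 → posterior Beta(7/2, 21/2)
obs 8: x=0 → posterior Beta(7/2, 23/2)
obs 9: x=1 → posterior Beta(9/2, 23/2)
obs 10: x=1 → posterior Beta(11/2, 23/2)

k = 3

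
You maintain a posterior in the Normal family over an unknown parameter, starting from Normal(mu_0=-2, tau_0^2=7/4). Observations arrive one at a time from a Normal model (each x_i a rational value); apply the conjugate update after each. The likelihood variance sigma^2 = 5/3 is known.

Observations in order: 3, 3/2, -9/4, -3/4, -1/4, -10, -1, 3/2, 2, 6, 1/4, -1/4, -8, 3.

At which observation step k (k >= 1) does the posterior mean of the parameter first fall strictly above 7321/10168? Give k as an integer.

obs 1: x=3 → posterior Normal(23/41, 35/41)
obs 2: x=3/2 → posterior Normal(109/124, 35/62)
obs 3: x=-9/4 → posterior Normal(29/332, 35/83)
obs 4: x=-3/4 → posterior Normal(-17/208, 35/104)
obs 5: x=-1/4 → posterior Normal(-11/100, 7/25)
obs 6: x=-10 → posterior Normal(-895/584, 35/146)
obs 7: x=-1 → posterior Normal(-979/668, 35/167)
obs 8: x=3/2 → posterior Normal(-853/752, 35/188)
obs 9: x=2 → posterior Normal(-685/836, 35/209)
obs 10: x=6 → posterior Normal(-181/920, 7/46)
obs 11: x=1/4 → posterior Normal(-40/251, 35/251)
obs 12: x=-1/4 → posterior Normal(-181/1088, 35/272)
obs 13: x=-8 → posterior Normal(-853/1172, 35/293)
obs 14: x=3 → posterior Normal(-601/1256, 35/314)

k = 2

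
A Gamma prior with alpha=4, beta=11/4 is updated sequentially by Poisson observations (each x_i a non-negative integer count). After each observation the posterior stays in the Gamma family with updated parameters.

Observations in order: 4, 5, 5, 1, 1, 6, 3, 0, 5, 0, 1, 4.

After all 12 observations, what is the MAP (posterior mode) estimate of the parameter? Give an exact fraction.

obs 1: x=4 → posterior Gamma(8, 15/4)
obs 2: x=5 → posterior Gamma(13, 19/4)
obs 3: x=5 → posterior Gamma(18, 23/4)
obs 4: x=1 → posterior Gamma(19, 27/4)
obs 5: x=1 → posterior Gamma(20, 31/4)
obs 6: x=6 → posterior Gamma(26, 35/4)
obs 7: x=3 → posterior Gamma(29, 39/4)
obs 8: x=0 → posterior Gamma(29, 43/4)
obs 9: x=5 → posterior Gamma(34, 47/4)
obs 10: x=0 → posterior Gamma(34, 51/4)
obs 11: x=1 → posterior Gamma(35, 55/4)
obs 12: x=4 → posterior Gamma(39, 59/4)

152/59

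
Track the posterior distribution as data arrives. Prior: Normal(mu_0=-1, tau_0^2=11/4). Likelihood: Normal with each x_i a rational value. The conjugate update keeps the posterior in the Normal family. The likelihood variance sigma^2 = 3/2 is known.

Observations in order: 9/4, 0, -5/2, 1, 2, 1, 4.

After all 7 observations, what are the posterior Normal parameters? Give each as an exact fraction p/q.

obs 1: x=9/4 → posterior Normal(75/68, 33/34)
obs 2: x=0 → posterior Normal(75/112, 33/56)
obs 3: x=-5/2 → posterior Normal(-35/156, 11/26)
obs 4: x=1 → posterior Normal(9/200, 33/100)
obs 5: x=2 → posterior Normal(97/244, 33/122)
obs 6: x=1 → posterior Normal(47/96, 11/48)
obs 7: x=4 → posterior Normal(317/332, 33/166)

mu_0=317/332, tau_0^2=33/166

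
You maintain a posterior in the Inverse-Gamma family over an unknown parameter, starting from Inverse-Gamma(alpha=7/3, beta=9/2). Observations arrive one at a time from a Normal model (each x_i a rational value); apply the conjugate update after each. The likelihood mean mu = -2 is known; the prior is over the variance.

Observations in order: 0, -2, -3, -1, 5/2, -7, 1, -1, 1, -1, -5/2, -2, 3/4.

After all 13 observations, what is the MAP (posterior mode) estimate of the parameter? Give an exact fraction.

obs 1: x=0 → posterior Inverse-Gamma(17/6, 13/2)
obs 2: x=-2 → posterior Inverse-Gamma(10/3, 13/2)
obs 3: x=-3 → posterior Inverse-Gamma(23/6, 7)
obs 4: x=-1 → posterior Inverse-Gamma(13/3, 15/2)
obs 5: x=5/2 → posterior Inverse-Gamma(29/6, 141/8)
obs 6: x=-7 → posterior Inverse-Gamma(16/3, 241/8)
obs 7: x=1 → posterior Inverse-Gamma(35/6, 277/8)
obs 8: x=-1 → posterior Inverse-Gamma(19/3, 281/8)
obs 9: x=1 → posterior Inverse-Gamma(41/6, 317/8)
obs 10: x=-1 → posterior Inverse-Gamma(22/3, 321/8)
obs 11: x=-5/2 → posterior Inverse-Gamma(47/6, 161/4)
obs 12: x=-2 → posterior Inverse-Gamma(25/3, 161/4)
obs 13: x=3/4 → posterior Inverse-Gamma(53/6, 1409/32)

4227/944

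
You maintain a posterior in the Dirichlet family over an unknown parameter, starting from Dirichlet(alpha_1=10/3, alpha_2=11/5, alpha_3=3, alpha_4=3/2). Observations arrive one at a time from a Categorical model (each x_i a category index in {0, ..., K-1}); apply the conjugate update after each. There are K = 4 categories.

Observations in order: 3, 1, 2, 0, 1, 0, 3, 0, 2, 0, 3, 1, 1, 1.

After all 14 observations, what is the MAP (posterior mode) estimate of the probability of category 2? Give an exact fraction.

120/601

obs 1: x=3 → posterior Dirichlet(10/3, 11/5, 3, 5/2)
obs 2: x=1 → posterior Dirichlet(10/3, 16/5, 3, 5/2)
obs 3: x=2 → posterior Dirichlet(10/3, 16/5, 4, 5/2)
obs 4: x=0 → posterior Dirichlet(13/3, 16/5, 4, 5/2)
obs 5: x=1 → posterior Dirichlet(13/3, 21/5, 4, 5/2)
obs 6: x=0 → posterior Dirichlet(16/3, 21/5, 4, 5/2)
obs 7: x=3 → posterior Dirichlet(16/3, 21/5, 4, 7/2)
obs 8: x=0 → posterior Dirichlet(19/3, 21/5, 4, 7/2)
obs 9: x=2 → posterior Dirichlet(19/3, 21/5, 5, 7/2)
obs 10: x=0 → posterior Dirichlet(22/3, 21/5, 5, 7/2)
obs 11: x=3 → posterior Dirichlet(22/3, 21/5, 5, 9/2)
obs 12: x=1 → posterior Dirichlet(22/3, 26/5, 5, 9/2)
obs 13: x=1 → posterior Dirichlet(22/3, 31/5, 5, 9/2)
obs 14: x=1 → posterior Dirichlet(22/3, 36/5, 5, 9/2)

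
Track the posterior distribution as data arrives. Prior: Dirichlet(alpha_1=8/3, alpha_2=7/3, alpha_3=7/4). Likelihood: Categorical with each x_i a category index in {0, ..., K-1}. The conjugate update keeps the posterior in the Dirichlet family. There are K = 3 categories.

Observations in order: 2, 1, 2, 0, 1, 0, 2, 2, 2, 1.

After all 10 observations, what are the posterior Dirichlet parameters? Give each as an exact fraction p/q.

alpha_1=14/3, alpha_2=16/3, alpha_3=27/4

obs 1: x=2 → posterior Dirichlet(8/3, 7/3, 11/4)
obs 2: x=1 → posterior Dirichlet(8/3, 10/3, 11/4)
obs 3: x=2 → posterior Dirichlet(8/3, 10/3, 15/4)
obs 4: x=0 → posterior Dirichlet(11/3, 10/3, 15/4)
obs 5: x=1 → posterior Dirichlet(11/3, 13/3, 15/4)
obs 6: x=0 → posterior Dirichlet(14/3, 13/3, 15/4)
obs 7: x=2 → posterior Dirichlet(14/3, 13/3, 19/4)
obs 8: x=2 → posterior Dirichlet(14/3, 13/3, 23/4)
obs 9: x=2 → posterior Dirichlet(14/3, 13/3, 27/4)
obs 10: x=1 → posterior Dirichlet(14/3, 16/3, 27/4)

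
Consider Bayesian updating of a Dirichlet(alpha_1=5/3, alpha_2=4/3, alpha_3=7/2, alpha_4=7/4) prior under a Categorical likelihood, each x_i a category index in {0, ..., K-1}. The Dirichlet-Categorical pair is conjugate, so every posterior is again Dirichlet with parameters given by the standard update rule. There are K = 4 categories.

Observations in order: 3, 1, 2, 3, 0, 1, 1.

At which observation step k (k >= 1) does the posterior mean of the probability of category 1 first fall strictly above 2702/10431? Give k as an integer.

k = 7

obs 1: x=3 → posterior Dirichlet(5/3, 4/3, 7/2, 11/4)
obs 2: x=1 → posterior Dirichlet(5/3, 7/3, 7/2, 11/4)
obs 3: x=2 → posterior Dirichlet(5/3, 7/3, 9/2, 11/4)
obs 4: x=3 → posterior Dirichlet(5/3, 7/3, 9/2, 15/4)
obs 5: x=0 → posterior Dirichlet(8/3, 7/3, 9/2, 15/4)
obs 6: x=1 → posterior Dirichlet(8/3, 10/3, 9/2, 15/4)
obs 7: x=1 → posterior Dirichlet(8/3, 13/3, 9/2, 15/4)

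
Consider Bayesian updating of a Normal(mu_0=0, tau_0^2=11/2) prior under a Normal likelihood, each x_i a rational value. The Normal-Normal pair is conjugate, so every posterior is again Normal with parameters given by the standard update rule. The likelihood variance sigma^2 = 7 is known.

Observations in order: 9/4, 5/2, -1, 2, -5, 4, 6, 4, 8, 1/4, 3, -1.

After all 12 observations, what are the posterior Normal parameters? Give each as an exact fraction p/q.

obs 1: x=9/4 → posterior Normal(99/100, 77/25)
obs 2: x=5/2 → posterior Normal(209/144, 77/36)
obs 3: x=-1 → posterior Normal(165/188, 77/47)
obs 4: x=2 → posterior Normal(253/232, 77/58)
obs 5: x=-5 → posterior Normal(11/92, 77/69)
obs 6: x=4 → posterior Normal(209/320, 77/80)
obs 7: x=6 → posterior Normal(473/364, 11/13)
obs 8: x=4 → posterior Normal(649/408, 77/102)
obs 9: x=8 → posterior Normal(1001/452, 77/113)
obs 10: x=1/4 → posterior Normal(253/124, 77/124)
obs 11: x=3 → posterior Normal(286/135, 77/135)
obs 12: x=-1 → posterior Normal(275/146, 77/146)

mu_0=275/146, tau_0^2=77/146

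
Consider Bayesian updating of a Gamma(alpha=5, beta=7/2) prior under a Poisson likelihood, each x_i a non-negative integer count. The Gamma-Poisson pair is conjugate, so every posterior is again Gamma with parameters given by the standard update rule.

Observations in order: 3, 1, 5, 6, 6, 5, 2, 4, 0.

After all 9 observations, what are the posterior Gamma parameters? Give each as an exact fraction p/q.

alpha=37, beta=25/2

obs 1: x=3 → posterior Gamma(8, 9/2)
obs 2: x=1 → posterior Gamma(9, 11/2)
obs 3: x=5 → posterior Gamma(14, 13/2)
obs 4: x=6 → posterior Gamma(20, 15/2)
obs 5: x=6 → posterior Gamma(26, 17/2)
obs 6: x=5 → posterior Gamma(31, 19/2)
obs 7: x=2 → posterior Gamma(33, 21/2)
obs 8: x=4 → posterior Gamma(37, 23/2)
obs 9: x=0 → posterior Gamma(37, 25/2)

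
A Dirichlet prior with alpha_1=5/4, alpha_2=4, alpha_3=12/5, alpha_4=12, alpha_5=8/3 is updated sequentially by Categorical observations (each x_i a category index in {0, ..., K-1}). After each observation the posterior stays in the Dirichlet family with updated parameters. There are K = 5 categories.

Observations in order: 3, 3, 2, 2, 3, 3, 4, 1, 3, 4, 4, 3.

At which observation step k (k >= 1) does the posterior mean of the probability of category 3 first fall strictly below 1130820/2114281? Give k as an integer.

obs 1: x=3 → posterior Dirichlet(5/4, 4, 12/5, 13, 8/3)
obs 2: x=3 → posterior Dirichlet(5/4, 4, 12/5, 14, 8/3)
obs 3: x=2 → posterior Dirichlet(5/4, 4, 17/5, 14, 8/3)
obs 4: x=2 → posterior Dirichlet(5/4, 4, 22/5, 14, 8/3)
obs 5: x=3 → posterior Dirichlet(5/4, 4, 22/5, 15, 8/3)
obs 6: x=3 → posterior Dirichlet(5/4, 4, 22/5, 16, 8/3)
obs 7: x=4 → posterior Dirichlet(5/4, 4, 22/5, 16, 11/3)
obs 8: x=1 → posterior Dirichlet(5/4, 5, 22/5, 16, 11/3)
obs 9: x=3 → posterior Dirichlet(5/4, 5, 22/5, 17, 11/3)
obs 10: x=4 → posterior Dirichlet(5/4, 5, 22/5, 17, 14/3)
obs 11: x=4 → posterior Dirichlet(5/4, 5, 22/5, 17, 17/3)
obs 12: x=3 → posterior Dirichlet(5/4, 5, 22/5, 18, 17/3)

k = 4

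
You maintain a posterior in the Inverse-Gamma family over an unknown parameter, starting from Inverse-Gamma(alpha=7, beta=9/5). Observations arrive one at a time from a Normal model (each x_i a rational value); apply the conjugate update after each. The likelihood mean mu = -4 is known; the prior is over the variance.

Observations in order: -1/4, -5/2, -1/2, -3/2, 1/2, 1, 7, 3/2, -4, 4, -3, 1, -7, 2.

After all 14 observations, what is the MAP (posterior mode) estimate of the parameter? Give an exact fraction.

obs 1: x=-1/4 → posterior Inverse-Gamma(15/2, 1413/160)
obs 2: x=-5/2 → posterior Inverse-Gamma(8, 1593/160)
obs 3: x=-1/2 → posterior Inverse-Gamma(17/2, 2573/160)
obs 4: x=-3/2 → posterior Inverse-Gamma(9, 3073/160)
obs 5: x=1/2 → posterior Inverse-Gamma(19/2, 4693/160)
obs 6: x=1 → posterior Inverse-Gamma(10, 6693/160)
obs 7: x=7 → posterior Inverse-Gamma(21/2, 16373/160)
obs 8: x=3/2 → posterior Inverse-Gamma(11, 18793/160)
obs 9: x=-4 → posterior Inverse-Gamma(23/2, 18793/160)
obs 10: x=4 → posterior Inverse-Gamma(12, 23913/160)
obs 11: x=-3 → posterior Inverse-Gamma(25/2, 23993/160)
obs 12: x=1 → posterior Inverse-Gamma(13, 25993/160)
obs 13: x=-7 → posterior Inverse-Gamma(27/2, 26713/160)
obs 14: x=2 → posterior Inverse-Gamma(14, 29593/160)

29593/2400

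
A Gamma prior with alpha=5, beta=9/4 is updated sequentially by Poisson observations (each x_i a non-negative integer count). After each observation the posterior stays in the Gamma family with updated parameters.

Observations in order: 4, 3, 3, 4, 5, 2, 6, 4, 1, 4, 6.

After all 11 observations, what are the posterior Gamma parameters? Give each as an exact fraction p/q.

alpha=47, beta=53/4

obs 1: x=4 → posterior Gamma(9, 13/4)
obs 2: x=3 → posterior Gamma(12, 17/4)
obs 3: x=3 → posterior Gamma(15, 21/4)
obs 4: x=4 → posterior Gamma(19, 25/4)
obs 5: x=5 → posterior Gamma(24, 29/4)
obs 6: x=2 → posterior Gamma(26, 33/4)
obs 7: x=6 → posterior Gamma(32, 37/4)
obs 8: x=4 → posterior Gamma(36, 41/4)
obs 9: x=1 → posterior Gamma(37, 45/4)
obs 10: x=4 → posterior Gamma(41, 49/4)
obs 11: x=6 → posterior Gamma(47, 53/4)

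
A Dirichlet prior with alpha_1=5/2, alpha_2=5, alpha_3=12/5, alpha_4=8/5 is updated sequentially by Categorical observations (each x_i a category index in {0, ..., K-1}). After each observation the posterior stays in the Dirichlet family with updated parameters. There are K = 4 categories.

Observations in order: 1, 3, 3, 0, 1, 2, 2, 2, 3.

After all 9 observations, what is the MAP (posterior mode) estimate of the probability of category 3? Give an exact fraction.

obs 1: x=1 → posterior Dirichlet(5/2, 6, 12/5, 8/5)
obs 2: x=3 → posterior Dirichlet(5/2, 6, 12/5, 13/5)
obs 3: x=3 → posterior Dirichlet(5/2, 6, 12/5, 18/5)
obs 4: x=0 → posterior Dirichlet(7/2, 6, 12/5, 18/5)
obs 5: x=1 → posterior Dirichlet(7/2, 7, 12/5, 18/5)
obs 6: x=2 → posterior Dirichlet(7/2, 7, 17/5, 18/5)
obs 7: x=2 → posterior Dirichlet(7/2, 7, 22/5, 18/5)
obs 8: x=2 → posterior Dirichlet(7/2, 7, 27/5, 18/5)
obs 9: x=3 → posterior Dirichlet(7/2, 7, 27/5, 23/5)

12/55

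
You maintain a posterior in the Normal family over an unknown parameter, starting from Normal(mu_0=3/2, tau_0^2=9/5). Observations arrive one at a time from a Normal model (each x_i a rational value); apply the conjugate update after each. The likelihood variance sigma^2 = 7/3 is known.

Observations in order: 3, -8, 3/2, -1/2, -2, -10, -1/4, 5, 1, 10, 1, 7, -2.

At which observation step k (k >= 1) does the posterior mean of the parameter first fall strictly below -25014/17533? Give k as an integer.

obs 1: x=3 → posterior Normal(267/124, 63/62)
obs 2: x=-8 → posterior Normal(-165/178, 63/89)
obs 3: x=3/2 → posterior Normal(-21/58, 63/116)
obs 4: x=-1/2 → posterior Normal(-111/286, 63/143)
obs 5: x=-2 → posterior Normal(-219/340, 63/170)
obs 6: x=-10 → posterior Normal(-759/394, 63/197)
obs 7: x=-1/4 → posterior Normal(-1545/896, 9/32)
obs 8: x=5 → posterior Normal(-1005/1004, 63/251)
obs 9: x=1 → posterior Normal(-897/1112, 63/278)
obs 10: x=10 → posterior Normal(3/20, 63/305)
obs 11: x=1 → posterior Normal(291/1328, 63/332)
obs 12: x=7 → posterior Normal(1047/1436, 63/359)
obs 13: x=-2 → posterior Normal(831/1544, 63/386)

k = 6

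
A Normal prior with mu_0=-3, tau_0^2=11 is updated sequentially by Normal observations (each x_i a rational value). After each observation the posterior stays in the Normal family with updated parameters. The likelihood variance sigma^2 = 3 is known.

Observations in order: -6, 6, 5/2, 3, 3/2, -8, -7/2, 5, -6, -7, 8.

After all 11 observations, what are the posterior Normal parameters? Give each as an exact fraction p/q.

mu_0=-117/248, tau_0^2=33/124

obs 1: x=-6 → posterior Normal(-75/14, 33/14)
obs 2: x=6 → posterior Normal(-9/25, 33/25)
obs 3: x=5/2 → posterior Normal(37/72, 11/12)
obs 4: x=3 → posterior Normal(103/94, 33/47)
obs 5: x=3/2 → posterior Normal(34/29, 33/58)
obs 6: x=-8 → posterior Normal(-20/69, 11/23)
obs 7: x=-7/2 → posterior Normal(-117/160, 33/80)
obs 8: x=5 → posterior Normal(-1/26, 33/91)
obs 9: x=-6 → posterior Normal(-139/204, 11/34)
obs 10: x=-7 → posterior Normal(-293/226, 33/113)
obs 11: x=8 → posterior Normal(-117/248, 33/124)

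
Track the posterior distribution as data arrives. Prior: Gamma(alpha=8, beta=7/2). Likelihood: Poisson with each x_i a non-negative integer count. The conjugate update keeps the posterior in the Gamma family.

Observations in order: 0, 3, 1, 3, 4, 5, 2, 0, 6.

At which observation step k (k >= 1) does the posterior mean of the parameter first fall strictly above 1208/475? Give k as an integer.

k = 9

obs 1: x=0 → posterior Gamma(8, 9/2)
obs 2: x=3 → posterior Gamma(11, 11/2)
obs 3: x=1 → posterior Gamma(12, 13/2)
obs 4: x=3 → posterior Gamma(15, 15/2)
obs 5: x=4 → posterior Gamma(19, 17/2)
obs 6: x=5 → posterior Gamma(24, 19/2)
obs 7: x=2 → posterior Gamma(26, 21/2)
obs 8: x=0 → posterior Gamma(26, 23/2)
obs 9: x=6 → posterior Gamma(32, 25/2)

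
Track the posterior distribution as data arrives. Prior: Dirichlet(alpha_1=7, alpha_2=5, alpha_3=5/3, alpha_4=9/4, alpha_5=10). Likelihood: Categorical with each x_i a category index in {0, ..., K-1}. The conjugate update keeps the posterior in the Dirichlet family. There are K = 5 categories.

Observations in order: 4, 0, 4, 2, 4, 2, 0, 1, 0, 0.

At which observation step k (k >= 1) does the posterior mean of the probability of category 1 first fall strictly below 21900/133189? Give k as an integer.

k = 5

obs 1: x=4 → posterior Dirichlet(7, 5, 5/3, 9/4, 11)
obs 2: x=0 → posterior Dirichlet(8, 5, 5/3, 9/4, 11)
obs 3: x=4 → posterior Dirichlet(8, 5, 5/3, 9/4, 12)
obs 4: x=2 → posterior Dirichlet(8, 5, 8/3, 9/4, 12)
obs 5: x=4 → posterior Dirichlet(8, 5, 8/3, 9/4, 13)
obs 6: x=2 → posterior Dirichlet(8, 5, 11/3, 9/4, 13)
obs 7: x=0 → posterior Dirichlet(9, 5, 11/3, 9/4, 13)
obs 8: x=1 → posterior Dirichlet(9, 6, 11/3, 9/4, 13)
obs 9: x=0 → posterior Dirichlet(10, 6, 11/3, 9/4, 13)
obs 10: x=0 → posterior Dirichlet(11, 6, 11/3, 9/4, 13)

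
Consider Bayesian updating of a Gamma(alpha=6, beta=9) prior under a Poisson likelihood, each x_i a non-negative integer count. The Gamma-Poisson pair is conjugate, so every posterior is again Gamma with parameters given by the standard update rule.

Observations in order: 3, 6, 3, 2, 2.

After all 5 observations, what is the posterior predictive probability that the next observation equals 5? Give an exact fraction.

215744955401509182468863819776/11363025732319056987762451171875

obs 1: x=3 → posterior Gamma(9, 10)
obs 2: x=6 → posterior Gamma(15, 11)
obs 3: x=3 → posterior Gamma(18, 12)
obs 4: x=2 → posterior Gamma(20, 13)
obs 5: x=2 → posterior Gamma(22, 14)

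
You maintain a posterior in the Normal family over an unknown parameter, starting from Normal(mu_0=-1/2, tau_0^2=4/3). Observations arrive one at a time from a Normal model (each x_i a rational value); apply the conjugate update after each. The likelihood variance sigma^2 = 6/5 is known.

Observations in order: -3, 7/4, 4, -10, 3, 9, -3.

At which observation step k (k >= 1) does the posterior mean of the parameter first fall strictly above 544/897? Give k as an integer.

k = 6

obs 1: x=-3 → posterior Normal(-69/38, 12/19)
obs 2: x=7/4 → posterior Normal(-17/29, 12/29)
obs 3: x=4 → posterior Normal(23/39, 4/13)
obs 4: x=-10 → posterior Normal(-11/7, 12/49)
obs 5: x=3 → posterior Normal(-47/59, 12/59)
obs 6: x=9 → posterior Normal(43/69, 4/23)
obs 7: x=-3 → posterior Normal(13/79, 12/79)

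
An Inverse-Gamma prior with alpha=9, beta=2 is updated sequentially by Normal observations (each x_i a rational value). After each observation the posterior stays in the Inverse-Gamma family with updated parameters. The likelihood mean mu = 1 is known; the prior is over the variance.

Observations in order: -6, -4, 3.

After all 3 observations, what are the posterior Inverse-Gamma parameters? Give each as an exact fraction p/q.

alpha=21/2, beta=41

obs 1: x=-6 → posterior Inverse-Gamma(19/2, 53/2)
obs 2: x=-4 → posterior Inverse-Gamma(10, 39)
obs 3: x=3 → posterior Inverse-Gamma(21/2, 41)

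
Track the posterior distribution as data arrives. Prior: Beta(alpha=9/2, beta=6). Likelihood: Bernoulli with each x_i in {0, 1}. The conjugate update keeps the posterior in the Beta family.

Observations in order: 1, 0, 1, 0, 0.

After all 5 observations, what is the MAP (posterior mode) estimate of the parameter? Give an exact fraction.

11/27

obs 1: x=1 → posterior Beta(11/2, 6)
obs 2: x=0 → posterior Beta(11/2, 7)
obs 3: x=1 → posterior Beta(13/2, 7)
obs 4: x=0 → posterior Beta(13/2, 8)
obs 5: x=0 → posterior Beta(13/2, 9)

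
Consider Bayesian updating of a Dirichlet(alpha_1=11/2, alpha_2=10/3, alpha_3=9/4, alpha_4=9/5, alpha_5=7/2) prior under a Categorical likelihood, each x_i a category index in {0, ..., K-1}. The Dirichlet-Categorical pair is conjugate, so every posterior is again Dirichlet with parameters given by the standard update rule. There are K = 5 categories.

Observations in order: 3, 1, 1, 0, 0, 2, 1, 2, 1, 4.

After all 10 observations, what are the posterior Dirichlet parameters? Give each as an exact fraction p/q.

alpha_1=15/2, alpha_2=22/3, alpha_3=17/4, alpha_4=14/5, alpha_5=9/2

obs 1: x=3 → posterior Dirichlet(11/2, 10/3, 9/4, 14/5, 7/2)
obs 2: x=1 → posterior Dirichlet(11/2, 13/3, 9/4, 14/5, 7/2)
obs 3: x=1 → posterior Dirichlet(11/2, 16/3, 9/4, 14/5, 7/2)
obs 4: x=0 → posterior Dirichlet(13/2, 16/3, 9/4, 14/5, 7/2)
obs 5: x=0 → posterior Dirichlet(15/2, 16/3, 9/4, 14/5, 7/2)
obs 6: x=2 → posterior Dirichlet(15/2, 16/3, 13/4, 14/5, 7/2)
obs 7: x=1 → posterior Dirichlet(15/2, 19/3, 13/4, 14/5, 7/2)
obs 8: x=2 → posterior Dirichlet(15/2, 19/3, 17/4, 14/5, 7/2)
obs 9: x=1 → posterior Dirichlet(15/2, 22/3, 17/4, 14/5, 7/2)
obs 10: x=4 → posterior Dirichlet(15/2, 22/3, 17/4, 14/5, 9/2)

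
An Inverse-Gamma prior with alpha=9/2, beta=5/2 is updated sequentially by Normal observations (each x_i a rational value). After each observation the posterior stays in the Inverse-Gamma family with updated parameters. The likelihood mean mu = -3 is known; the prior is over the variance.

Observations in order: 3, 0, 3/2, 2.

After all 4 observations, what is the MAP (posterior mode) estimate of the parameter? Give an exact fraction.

127/20

obs 1: x=3 → posterior Inverse-Gamma(5, 41/2)
obs 2: x=0 → posterior Inverse-Gamma(11/2, 25)
obs 3: x=3/2 → posterior Inverse-Gamma(6, 281/8)
obs 4: x=2 → posterior Inverse-Gamma(13/2, 381/8)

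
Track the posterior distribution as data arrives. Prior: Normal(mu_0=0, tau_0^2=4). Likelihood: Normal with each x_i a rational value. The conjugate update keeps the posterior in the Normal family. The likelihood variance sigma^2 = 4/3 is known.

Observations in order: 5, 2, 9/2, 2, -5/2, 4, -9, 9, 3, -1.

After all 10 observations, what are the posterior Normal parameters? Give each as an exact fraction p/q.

obs 1: x=5 → posterior Normal(15/4, 1)
obs 2: x=2 → posterior Normal(3, 4/7)
obs 3: x=9/2 → posterior Normal(69/20, 2/5)
obs 4: x=2 → posterior Normal(81/26, 4/13)
obs 5: x=-5/2 → posterior Normal(33/16, 1/4)
obs 6: x=4 → posterior Normal(45/19, 4/19)
obs 7: x=-9 → posterior Normal(9/11, 2/11)
obs 8: x=9 → posterior Normal(9/5, 4/25)
obs 9: x=3 → posterior Normal(27/14, 1/7)
obs 10: x=-1 → posterior Normal(51/31, 4/31)

mu_0=51/31, tau_0^2=4/31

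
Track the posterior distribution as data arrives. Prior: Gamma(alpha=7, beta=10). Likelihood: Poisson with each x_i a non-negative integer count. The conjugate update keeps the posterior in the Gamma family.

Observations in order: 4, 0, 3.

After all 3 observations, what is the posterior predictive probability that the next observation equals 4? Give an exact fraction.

334676992784439565/15245673364665597952

obs 1: x=4 → posterior Gamma(11, 11)
obs 2: x=0 → posterior Gamma(11, 12)
obs 3: x=3 → posterior Gamma(14, 13)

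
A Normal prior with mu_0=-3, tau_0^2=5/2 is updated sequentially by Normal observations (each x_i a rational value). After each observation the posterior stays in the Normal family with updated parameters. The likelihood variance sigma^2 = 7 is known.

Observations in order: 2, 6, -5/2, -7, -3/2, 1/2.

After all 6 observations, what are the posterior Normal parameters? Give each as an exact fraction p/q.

mu_0=-109/88, tau_0^2=35/44

obs 1: x=2 → posterior Normal(-32/19, 35/19)
obs 2: x=6 → posterior Normal(-1/12, 35/24)
obs 3: x=-5/2 → posterior Normal(-1/2, 35/29)
obs 4: x=-7 → posterior Normal(-99/68, 35/34)
obs 5: x=-3/2 → posterior Normal(-19/13, 35/39)
obs 6: x=1/2 → posterior Normal(-109/88, 35/44)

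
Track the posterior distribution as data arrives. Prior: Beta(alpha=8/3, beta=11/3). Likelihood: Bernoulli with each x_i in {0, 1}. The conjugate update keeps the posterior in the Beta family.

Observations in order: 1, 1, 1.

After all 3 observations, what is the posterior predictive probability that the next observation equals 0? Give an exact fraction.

11/28

obs 1: x=1 → posterior Beta(11/3, 11/3)
obs 2: x=1 → posterior Beta(14/3, 11/3)
obs 3: x=1 → posterior Beta(17/3, 11/3)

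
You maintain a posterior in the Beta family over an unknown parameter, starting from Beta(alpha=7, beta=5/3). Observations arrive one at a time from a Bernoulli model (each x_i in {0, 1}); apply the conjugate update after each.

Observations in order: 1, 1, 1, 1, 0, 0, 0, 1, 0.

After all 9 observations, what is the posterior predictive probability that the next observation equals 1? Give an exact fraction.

obs 1: x=1 → posterior Beta(8, 5/3)
obs 2: x=1 → posterior Beta(9, 5/3)
obs 3: x=1 → posterior Beta(10, 5/3)
obs 4: x=1 → posterior Beta(11, 5/3)
obs 5: x=0 → posterior Beta(11, 8/3)
obs 6: x=0 → posterior Beta(11, 11/3)
obs 7: x=0 → posterior Beta(11, 14/3)
obs 8: x=1 → posterior Beta(12, 14/3)
obs 9: x=0 → posterior Beta(12, 17/3)

36/53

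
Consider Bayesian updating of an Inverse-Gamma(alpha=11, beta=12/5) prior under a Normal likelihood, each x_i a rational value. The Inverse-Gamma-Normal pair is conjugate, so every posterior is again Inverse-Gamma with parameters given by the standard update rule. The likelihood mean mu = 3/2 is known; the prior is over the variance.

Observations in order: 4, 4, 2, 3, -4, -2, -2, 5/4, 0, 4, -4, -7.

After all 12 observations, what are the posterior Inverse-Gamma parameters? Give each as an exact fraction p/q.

obs 1: x=4 → posterior Inverse-Gamma(23/2, 221/40)
obs 2: x=4 → posterior Inverse-Gamma(12, 173/20)
obs 3: x=2 → posterior Inverse-Gamma(25/2, 351/40)
obs 4: x=3 → posterior Inverse-Gamma(13, 99/10)
obs 5: x=-4 → posterior Inverse-Gamma(27/2, 1001/40)
obs 6: x=-2 → posterior Inverse-Gamma(14, 623/20)
obs 7: x=-2 → posterior Inverse-Gamma(29/2, 1491/40)
obs 8: x=5/4 → posterior Inverse-Gamma(15, 5969/160)
obs 9: x=0 → posterior Inverse-Gamma(31/2, 6149/160)
obs 10: x=4 → posterior Inverse-Gamma(16, 6649/160)
obs 11: x=-4 → posterior Inverse-Gamma(33/2, 9069/160)
obs 12: x=-7 → posterior Inverse-Gamma(17, 14849/160)

alpha=17, beta=14849/160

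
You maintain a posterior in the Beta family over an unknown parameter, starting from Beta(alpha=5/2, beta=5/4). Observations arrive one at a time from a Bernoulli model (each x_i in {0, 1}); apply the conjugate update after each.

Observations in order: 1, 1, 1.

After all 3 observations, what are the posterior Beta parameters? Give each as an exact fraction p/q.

obs 1: x=1 → posterior Beta(7/2, 5/4)
obs 2: x=1 → posterior Beta(9/2, 5/4)
obs 3: x=1 → posterior Beta(11/2, 5/4)

alpha=11/2, beta=5/4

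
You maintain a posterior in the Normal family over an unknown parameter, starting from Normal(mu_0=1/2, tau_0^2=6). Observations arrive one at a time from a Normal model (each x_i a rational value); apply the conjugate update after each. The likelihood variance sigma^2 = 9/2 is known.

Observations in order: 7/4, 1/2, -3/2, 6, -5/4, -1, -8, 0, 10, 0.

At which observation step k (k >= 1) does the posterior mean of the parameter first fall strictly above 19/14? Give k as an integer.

obs 1: x=7/4 → posterior Normal(17/14, 18/7)
obs 2: x=1/2 → posterior Normal(21/22, 18/11)
obs 3: x=-3/2 → posterior Normal(3/10, 6/5)
obs 4: x=6 → posterior Normal(3/2, 18/19)
obs 5: x=-5/4 → posterior Normal(47/46, 18/23)
obs 6: x=-1 → posterior Normal(13/18, 2/3)
obs 7: x=-8 → posterior Normal(-25/62, 18/31)
obs 8: x=0 → posterior Normal(-5/14, 18/35)
obs 9: x=10 → posterior Normal(55/78, 6/13)
obs 10: x=0 → posterior Normal(55/86, 18/43)

k = 4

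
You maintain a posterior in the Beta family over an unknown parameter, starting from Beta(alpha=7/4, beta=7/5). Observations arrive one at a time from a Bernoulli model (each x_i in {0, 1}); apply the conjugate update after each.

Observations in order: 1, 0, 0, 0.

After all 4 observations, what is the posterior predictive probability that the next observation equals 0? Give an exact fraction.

8/13

obs 1: x=1 → posterior Beta(11/4, 7/5)
obs 2: x=0 → posterior Beta(11/4, 12/5)
obs 3: x=0 → posterior Beta(11/4, 17/5)
obs 4: x=0 → posterior Beta(11/4, 22/5)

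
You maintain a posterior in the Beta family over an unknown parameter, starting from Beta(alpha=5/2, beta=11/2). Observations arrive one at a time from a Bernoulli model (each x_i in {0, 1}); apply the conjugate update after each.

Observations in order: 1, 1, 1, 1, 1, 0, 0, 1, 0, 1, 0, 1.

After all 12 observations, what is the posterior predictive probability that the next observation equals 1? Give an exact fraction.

obs 1: x=1 → posterior Beta(7/2, 11/2)
obs 2: x=1 → posterior Beta(9/2, 11/2)
obs 3: x=1 → posterior Beta(11/2, 11/2)
obs 4: x=1 → posterior Beta(13/2, 11/2)
obs 5: x=1 → posterior Beta(15/2, 11/2)
obs 6: x=0 → posterior Beta(15/2, 13/2)
obs 7: x=0 → posterior Beta(15/2, 15/2)
obs 8: x=1 → posterior Beta(17/2, 15/2)
obs 9: x=0 → posterior Beta(17/2, 17/2)
obs 10: x=1 → posterior Beta(19/2, 17/2)
obs 11: x=0 → posterior Beta(19/2, 19/2)
obs 12: x=1 → posterior Beta(21/2, 19/2)

21/40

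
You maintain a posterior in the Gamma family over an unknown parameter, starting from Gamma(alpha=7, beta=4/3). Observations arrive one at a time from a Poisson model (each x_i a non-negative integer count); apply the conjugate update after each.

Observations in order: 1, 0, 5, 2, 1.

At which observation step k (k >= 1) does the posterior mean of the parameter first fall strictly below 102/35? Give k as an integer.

obs 1: x=1 → posterior Gamma(8, 7/3)
obs 2: x=0 → posterior Gamma(8, 10/3)
obs 3: x=5 → posterior Gamma(13, 13/3)
obs 4: x=2 → posterior Gamma(15, 16/3)
obs 5: x=1 → posterior Gamma(16, 19/3)

k = 2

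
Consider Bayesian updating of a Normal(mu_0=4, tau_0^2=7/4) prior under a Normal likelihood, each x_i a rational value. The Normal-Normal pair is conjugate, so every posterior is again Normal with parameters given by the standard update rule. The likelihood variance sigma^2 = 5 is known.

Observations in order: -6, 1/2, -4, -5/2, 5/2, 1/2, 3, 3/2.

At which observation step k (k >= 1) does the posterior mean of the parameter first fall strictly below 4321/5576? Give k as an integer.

k = 3

obs 1: x=-6 → posterior Normal(38/27, 35/27)
obs 2: x=1/2 → posterior Normal(83/68, 35/34)
obs 3: x=-4 → posterior Normal(27/82, 35/41)
obs 4: x=-5/2 → posterior Normal(-1/12, 35/48)
obs 5: x=5/2 → posterior Normal(27/110, 7/11)
obs 6: x=1/2 → posterior Normal(17/62, 35/62)
obs 7: x=3 → posterior Normal(38/69, 35/69)
obs 8: x=3/2 → posterior Normal(97/152, 35/76)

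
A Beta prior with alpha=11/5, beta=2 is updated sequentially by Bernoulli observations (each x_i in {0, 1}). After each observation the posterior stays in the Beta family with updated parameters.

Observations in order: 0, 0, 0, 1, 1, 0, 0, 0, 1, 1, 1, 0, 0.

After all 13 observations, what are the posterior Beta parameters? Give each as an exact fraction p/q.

obs 1: x=0 → posterior Beta(11/5, 3)
obs 2: x=0 → posterior Beta(11/5, 4)
obs 3: x=0 → posterior Beta(11/5, 5)
obs 4: x=1 → posterior Beta(16/5, 5)
obs 5: x=1 → posterior Beta(21/5, 5)
obs 6: x=0 → posterior Beta(21/5, 6)
obs 7: x=0 → posterior Beta(21/5, 7)
obs 8: x=0 → posterior Beta(21/5, 8)
obs 9: x=1 → posterior Beta(26/5, 8)
obs 10: x=1 → posterior Beta(31/5, 8)
obs 11: x=1 → posterior Beta(36/5, 8)
obs 12: x=0 → posterior Beta(36/5, 9)
obs 13: x=0 → posterior Beta(36/5, 10)

alpha=36/5, beta=10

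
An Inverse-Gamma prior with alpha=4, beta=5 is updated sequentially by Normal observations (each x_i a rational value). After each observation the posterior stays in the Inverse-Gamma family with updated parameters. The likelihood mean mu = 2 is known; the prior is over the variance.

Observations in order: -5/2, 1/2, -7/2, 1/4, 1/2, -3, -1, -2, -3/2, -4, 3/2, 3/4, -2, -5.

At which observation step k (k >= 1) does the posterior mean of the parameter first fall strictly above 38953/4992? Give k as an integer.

k = 7

obs 1: x=-5/2 → posterior Inverse-Gamma(9/2, 121/8)
obs 2: x=1/2 → posterior Inverse-Gamma(5, 65/4)
obs 3: x=-7/2 → posterior Inverse-Gamma(11/2, 251/8)
obs 4: x=1/4 → posterior Inverse-Gamma(6, 1053/32)
obs 5: x=1/2 → posterior Inverse-Gamma(13/2, 1089/32)
obs 6: x=-3 → posterior Inverse-Gamma(7, 1489/32)
obs 7: x=-1 → posterior Inverse-Gamma(15/2, 1633/32)
obs 8: x=-2 → posterior Inverse-Gamma(8, 1889/32)
obs 9: x=-3/2 → posterior Inverse-Gamma(17/2, 2085/32)
obs 10: x=-4 → posterior Inverse-Gamma(9, 2661/32)
obs 11: x=3/2 → posterior Inverse-Gamma(19/2, 2665/32)
obs 12: x=3/4 → posterior Inverse-Gamma(10, 1345/16)
obs 13: x=-2 → posterior Inverse-Gamma(21/2, 1473/16)
obs 14: x=-5 → posterior Inverse-Gamma(11, 1865/16)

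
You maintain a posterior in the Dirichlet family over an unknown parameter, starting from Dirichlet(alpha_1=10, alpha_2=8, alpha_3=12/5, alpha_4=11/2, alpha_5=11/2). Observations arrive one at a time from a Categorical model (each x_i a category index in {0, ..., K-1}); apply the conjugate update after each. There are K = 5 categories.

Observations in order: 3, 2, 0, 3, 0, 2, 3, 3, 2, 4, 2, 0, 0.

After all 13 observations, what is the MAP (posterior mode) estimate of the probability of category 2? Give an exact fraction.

27/197

obs 1: x=3 → posterior Dirichlet(10, 8, 12/5, 13/2, 11/2)
obs 2: x=2 → posterior Dirichlet(10, 8, 17/5, 13/2, 11/2)
obs 3: x=0 → posterior Dirichlet(11, 8, 17/5, 13/2, 11/2)
obs 4: x=3 → posterior Dirichlet(11, 8, 17/5, 15/2, 11/2)
obs 5: x=0 → posterior Dirichlet(12, 8, 17/5, 15/2, 11/2)
obs 6: x=2 → posterior Dirichlet(12, 8, 22/5, 15/2, 11/2)
obs 7: x=3 → posterior Dirichlet(12, 8, 22/5, 17/2, 11/2)
obs 8: x=3 → posterior Dirichlet(12, 8, 22/5, 19/2, 11/2)
obs 9: x=2 → posterior Dirichlet(12, 8, 27/5, 19/2, 11/2)
obs 10: x=4 → posterior Dirichlet(12, 8, 27/5, 19/2, 13/2)
obs 11: x=2 → posterior Dirichlet(12, 8, 32/5, 19/2, 13/2)
obs 12: x=0 → posterior Dirichlet(13, 8, 32/5, 19/2, 13/2)
obs 13: x=0 → posterior Dirichlet(14, 8, 32/5, 19/2, 13/2)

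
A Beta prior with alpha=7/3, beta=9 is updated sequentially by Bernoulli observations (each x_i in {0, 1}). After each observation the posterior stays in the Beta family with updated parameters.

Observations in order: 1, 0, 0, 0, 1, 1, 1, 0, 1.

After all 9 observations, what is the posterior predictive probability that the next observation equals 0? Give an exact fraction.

obs 1: x=1 → posterior Beta(10/3, 9)
obs 2: x=0 → posterior Beta(10/3, 10)
obs 3: x=0 → posterior Beta(10/3, 11)
obs 4: x=0 → posterior Beta(10/3, 12)
obs 5: x=1 → posterior Beta(13/3, 12)
obs 6: x=1 → posterior Beta(16/3, 12)
obs 7: x=1 → posterior Beta(19/3, 12)
obs 8: x=0 → posterior Beta(19/3, 13)
obs 9: x=1 → posterior Beta(22/3, 13)

39/61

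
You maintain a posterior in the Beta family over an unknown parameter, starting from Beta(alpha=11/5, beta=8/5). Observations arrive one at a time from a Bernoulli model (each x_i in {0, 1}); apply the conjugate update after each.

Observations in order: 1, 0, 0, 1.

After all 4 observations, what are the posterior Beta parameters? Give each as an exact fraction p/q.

obs 1: x=1 → posterior Beta(16/5, 8/5)
obs 2: x=0 → posterior Beta(16/5, 13/5)
obs 3: x=0 → posterior Beta(16/5, 18/5)
obs 4: x=1 → posterior Beta(21/5, 18/5)

alpha=21/5, beta=18/5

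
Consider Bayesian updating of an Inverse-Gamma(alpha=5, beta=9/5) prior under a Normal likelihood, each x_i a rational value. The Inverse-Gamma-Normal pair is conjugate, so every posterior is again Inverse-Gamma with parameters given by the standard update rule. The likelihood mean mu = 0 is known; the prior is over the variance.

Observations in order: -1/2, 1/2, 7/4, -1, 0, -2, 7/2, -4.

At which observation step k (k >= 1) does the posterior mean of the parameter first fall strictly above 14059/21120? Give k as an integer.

obs 1: x=-1/2 → posterior Inverse-Gamma(11/2, 77/40)
obs 2: x=1/2 → posterior Inverse-Gamma(6, 41/20)
obs 3: x=7/4 → posterior Inverse-Gamma(13/2, 573/160)
obs 4: x=-1 → posterior Inverse-Gamma(7, 653/160)
obs 5: x=0 → posterior Inverse-Gamma(15/2, 653/160)
obs 6: x=-2 → posterior Inverse-Gamma(8, 973/160)
obs 7: x=7/2 → posterior Inverse-Gamma(17/2, 1953/160)
obs 8: x=-4 → posterior Inverse-Gamma(9, 3233/160)

k = 4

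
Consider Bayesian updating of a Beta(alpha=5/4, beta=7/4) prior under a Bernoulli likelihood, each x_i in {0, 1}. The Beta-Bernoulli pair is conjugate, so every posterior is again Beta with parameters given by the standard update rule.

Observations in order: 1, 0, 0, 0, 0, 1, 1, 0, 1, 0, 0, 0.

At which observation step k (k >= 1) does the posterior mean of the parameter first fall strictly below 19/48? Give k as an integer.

k = 3

obs 1: x=1 → posterior Beta(9/4, 7/4)
obs 2: x=0 → posterior Beta(9/4, 11/4)
obs 3: x=0 → posterior Beta(9/4, 15/4)
obs 4: x=0 → posterior Beta(9/4, 19/4)
obs 5: x=0 → posterior Beta(9/4, 23/4)
obs 6: x=1 → posterior Beta(13/4, 23/4)
obs 7: x=1 → posterior Beta(17/4, 23/4)
obs 8: x=0 → posterior Beta(17/4, 27/4)
obs 9: x=1 → posterior Beta(21/4, 27/4)
obs 10: x=0 → posterior Beta(21/4, 31/4)
obs 11: x=0 → posterior Beta(21/4, 35/4)
obs 12: x=0 → posterior Beta(21/4, 39/4)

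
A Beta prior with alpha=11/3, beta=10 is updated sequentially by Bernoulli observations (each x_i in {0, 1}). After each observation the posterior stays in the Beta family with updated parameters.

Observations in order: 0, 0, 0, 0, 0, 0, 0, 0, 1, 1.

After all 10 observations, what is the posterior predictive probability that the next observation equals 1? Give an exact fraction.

obs 1: x=0 → posterior Beta(11/3, 11)
obs 2: x=0 → posterior Beta(11/3, 12)
obs 3: x=0 → posterior Beta(11/3, 13)
obs 4: x=0 → posterior Beta(11/3, 14)
obs 5: x=0 → posterior Beta(11/3, 15)
obs 6: x=0 → posterior Beta(11/3, 16)
obs 7: x=0 → posterior Beta(11/3, 17)
obs 8: x=0 → posterior Beta(11/3, 18)
obs 9: x=1 → posterior Beta(14/3, 18)
obs 10: x=1 → posterior Beta(17/3, 18)

17/71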